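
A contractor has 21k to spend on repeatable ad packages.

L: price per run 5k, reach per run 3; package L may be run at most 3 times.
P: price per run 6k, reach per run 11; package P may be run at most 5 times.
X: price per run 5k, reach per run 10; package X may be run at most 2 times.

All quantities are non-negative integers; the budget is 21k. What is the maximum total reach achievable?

34

This is a bounded integer knapsack.
Take 1×L, 1×P, and 2×X: price 21 ≤ 21, reach 1·3 + 1·11 + 2·10 = 34.
X has the best ratio (10/5) and is taken to its limit of 2; remaining capacity is filled optimally with the others.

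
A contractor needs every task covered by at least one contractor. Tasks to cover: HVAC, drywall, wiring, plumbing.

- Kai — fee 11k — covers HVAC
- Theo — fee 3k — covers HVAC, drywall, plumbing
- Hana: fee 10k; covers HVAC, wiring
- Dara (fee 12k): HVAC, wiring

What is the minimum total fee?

13

This is a weighted set-cover instance.
Choose Theo and Hana: together they cover HVAC, drywall, wiring, plumbing — every task.
Total fee: 3 + 10 = 13.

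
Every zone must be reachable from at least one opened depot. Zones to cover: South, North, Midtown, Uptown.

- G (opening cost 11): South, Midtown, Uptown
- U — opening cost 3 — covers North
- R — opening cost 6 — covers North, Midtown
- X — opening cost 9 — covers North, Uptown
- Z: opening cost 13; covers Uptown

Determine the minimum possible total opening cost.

14

Choose G and U: together they cover South, North, Midtown, Uptown — every zone.
Total opening cost: 11 + 3 = 14.
No cover costs less than 14.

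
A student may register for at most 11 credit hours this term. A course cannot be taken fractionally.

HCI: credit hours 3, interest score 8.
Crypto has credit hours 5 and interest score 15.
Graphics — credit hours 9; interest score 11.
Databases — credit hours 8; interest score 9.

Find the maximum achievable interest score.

Allowing fractional choices, the relaxed optimum would be about 26.7, but courses are indivisible.
HCI + Crypto: credit hours 3 + 5 = 8 ≤ 11, interest score 8 + 15 = 23.
HCI + Databases: credit hours 3 + 8 = 11 ≤ 11, interest score 8 + 9 = 17.
Crypto: credit hours 5 ≤ 11, interest score 15.
Best is HCI and Crypto with total interest score 23.

23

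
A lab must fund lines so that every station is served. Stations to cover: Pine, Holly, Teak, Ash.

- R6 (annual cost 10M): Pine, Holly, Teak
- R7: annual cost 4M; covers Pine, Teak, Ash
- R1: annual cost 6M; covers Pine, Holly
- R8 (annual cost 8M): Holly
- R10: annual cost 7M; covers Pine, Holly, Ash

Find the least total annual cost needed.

10

Choose R7 and R1: together they cover Pine, Holly, Teak, Ash — every station.
Total annual cost: 4 + 6 = 10.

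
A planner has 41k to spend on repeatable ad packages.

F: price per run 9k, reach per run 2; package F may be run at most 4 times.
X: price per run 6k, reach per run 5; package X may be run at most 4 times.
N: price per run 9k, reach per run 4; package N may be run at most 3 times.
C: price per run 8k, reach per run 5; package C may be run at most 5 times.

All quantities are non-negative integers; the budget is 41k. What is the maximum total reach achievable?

This is a bounded integer knapsack.
X has the best ratio (5/6); taking only X gives at most 4×5 = 20 (stopped by the supply cap of 4).
Mixing does better — 4×X and 2×C: price 40 ≤ 41, reach 4·5 + 2·5 = 30.

30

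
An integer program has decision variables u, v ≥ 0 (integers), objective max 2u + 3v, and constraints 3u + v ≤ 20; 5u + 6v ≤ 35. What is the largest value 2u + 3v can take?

17

(u,v)=(1,5): 3·1+1·5=8≤20, 5·1+6·5=35≤35, objective 17.
(u,v)=(2,4): 3·2+1·4=10≤20, 5·2+6·4=34≤35, objective 16.
(u,v)=(0,5): 3·0+1·5=5≤20, 5·0+6·5=30≤35, objective 15.
No feasible integer point exceeds 17.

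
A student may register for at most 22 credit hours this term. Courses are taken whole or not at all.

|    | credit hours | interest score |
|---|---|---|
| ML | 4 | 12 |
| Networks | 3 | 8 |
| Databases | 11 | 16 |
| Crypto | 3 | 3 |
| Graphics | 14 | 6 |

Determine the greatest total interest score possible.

This is an integer program with binary decision variables.
Take ML, Networks, Databases, and Crypto: credit hours 4 + 3 + 11 + 3 = 21 ≤ 22, interest score 12 + 8 + 16 + 3 = 39.
No other feasible combination does better.

39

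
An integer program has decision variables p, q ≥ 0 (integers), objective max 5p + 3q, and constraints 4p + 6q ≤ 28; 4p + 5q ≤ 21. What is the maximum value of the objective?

25

(p,q)=(5,0): 4·5+6·0=20≤28, 4·5+5·0=20≤21, objective 25.
(p,q)=(4,1): 4·4+6·1=22≤28, 4·4+5·1=21≤21, objective 23.
(p,q)=(4,0): 4·4+6·0=16≤28, 4·4+5·0=16≤21, objective 20.
The best lattice point is (5,0), giving 25.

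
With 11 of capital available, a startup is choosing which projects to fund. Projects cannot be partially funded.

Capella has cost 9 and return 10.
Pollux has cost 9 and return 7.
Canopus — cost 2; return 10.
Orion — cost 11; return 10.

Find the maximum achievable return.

20

Pollux + Canopus: cost 9 + 2 = 11 ≤ 11, return 7 + 10 = 17.
Canopus: cost 2 ≤ 11, return 10.
Capella + Canopus: cost 9 + 2 = 11 ≤ 11, return 10 + 10 = 20.
Best is Capella and Canopus with total return 20.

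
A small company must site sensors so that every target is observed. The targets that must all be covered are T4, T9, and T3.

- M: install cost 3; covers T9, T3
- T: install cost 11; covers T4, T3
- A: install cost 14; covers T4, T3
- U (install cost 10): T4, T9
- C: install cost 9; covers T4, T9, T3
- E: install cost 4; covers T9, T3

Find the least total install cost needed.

The greedy cost-per-new-target heuristic would pick M and C for 12, but a cheaper cover exists.
C alone covers T4, T9, T3 — every target.
Total install cost: 9.
No cover costs less than 9.

9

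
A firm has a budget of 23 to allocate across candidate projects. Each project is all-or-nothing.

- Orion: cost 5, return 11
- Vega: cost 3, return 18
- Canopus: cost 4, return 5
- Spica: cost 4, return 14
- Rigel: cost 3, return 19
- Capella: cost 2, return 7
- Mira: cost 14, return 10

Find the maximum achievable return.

This is a 0-1 knapsack instance.
Allowing fractional choices, the relaxed optimum would be about 75.4, but projects are indivisible.
Orion + Vega + Canopus + Spica + Rigel: cost 5 + 3 + 4 + 4 + 3 = 19 ≤ 23, return 11 + 18 + 5 + 14 + 19 = 67.
Orion + Vega + Spica + Rigel + Capella: cost 5 + 3 + 4 + 3 + 2 = 17 ≤ 23, return 11 + 18 + 14 + 19 + 7 = 69.
Orion + Vega + Canopus + Spica + Rigel + Capella: cost 5 + 3 + 4 + 4 + 3 + 2 = 21 ≤ 23, return 11 + 18 + 5 + 14 + 19 + 7 = 74.
Best is Orion, Vega, Canopus, Spica, Rigel, and Capella with total return 74.

74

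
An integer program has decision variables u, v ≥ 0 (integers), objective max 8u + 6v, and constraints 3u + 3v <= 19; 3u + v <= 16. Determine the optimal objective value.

The continuous relaxation peaks at (4.83, 1.5) with value 47.67; rounding to a feasible lattice point costs some objective.
(u,v)=(5,1): 3·5+3·1=18≤19, 3·5+1·1=16≤16, objective 46.
(u,v)=(4,2): 3·4+3·2=18≤19, 3·4+1·2=14≤16, objective 44.
The best lattice point is (5,1), giving 46.

46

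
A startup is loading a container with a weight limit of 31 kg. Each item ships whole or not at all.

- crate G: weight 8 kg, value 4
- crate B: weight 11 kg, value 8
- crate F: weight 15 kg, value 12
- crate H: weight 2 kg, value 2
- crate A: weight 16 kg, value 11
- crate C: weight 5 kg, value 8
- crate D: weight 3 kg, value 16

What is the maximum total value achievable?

40

Take crate G, crate F, crate C, and crate D: weight 8 + 15 + 5 + 3 = 31 ≤ 31, value 4 + 12 + 8 + 16 = 40.
No other feasible combination does better.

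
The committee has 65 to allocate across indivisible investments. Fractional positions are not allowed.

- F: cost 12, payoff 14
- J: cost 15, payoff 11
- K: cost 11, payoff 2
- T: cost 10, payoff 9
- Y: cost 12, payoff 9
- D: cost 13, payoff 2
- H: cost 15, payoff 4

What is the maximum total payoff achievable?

47

This is a 0-1 knapsack instance.
Take F, J, T, Y, and H: cost 12 + 15 + 10 + 12 + 15 = 64 ≤ 65, payoff 14 + 11 + 9 + 9 + 4 = 47.
No other feasible combination does better.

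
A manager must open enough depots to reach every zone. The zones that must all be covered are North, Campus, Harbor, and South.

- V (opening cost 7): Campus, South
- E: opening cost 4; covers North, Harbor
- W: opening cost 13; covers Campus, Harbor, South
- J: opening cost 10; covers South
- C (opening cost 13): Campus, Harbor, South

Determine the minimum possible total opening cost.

11

Choose V and E: together they cover North, Campus, Harbor, South — every zone.
Total opening cost: 7 + 4 = 11.
No cover costs less than 11.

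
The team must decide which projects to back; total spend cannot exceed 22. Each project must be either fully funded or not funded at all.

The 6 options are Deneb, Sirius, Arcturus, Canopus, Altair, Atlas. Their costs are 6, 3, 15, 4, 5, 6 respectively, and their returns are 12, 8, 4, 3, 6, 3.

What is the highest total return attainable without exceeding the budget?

29

Take Deneb, Sirius, Canopus, and Altair: cost 6 + 3 + 4 + 5 = 18 ≤ 22, return 12 + 8 + 3 + 6 = 29.
No feasible combination exceeds this.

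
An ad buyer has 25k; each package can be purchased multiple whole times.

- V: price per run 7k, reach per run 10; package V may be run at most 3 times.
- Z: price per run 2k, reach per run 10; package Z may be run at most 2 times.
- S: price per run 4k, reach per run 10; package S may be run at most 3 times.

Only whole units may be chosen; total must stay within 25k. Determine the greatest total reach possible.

1×V, 2×Z, and 3×S: price 23 ≤ 25, reach 1·10 + 2·10 + 3·10 = 60.
2×Z and 3×S: price 16 ≤ 25, reach 2·10 + 3·10 = 50.
Best is 60.

60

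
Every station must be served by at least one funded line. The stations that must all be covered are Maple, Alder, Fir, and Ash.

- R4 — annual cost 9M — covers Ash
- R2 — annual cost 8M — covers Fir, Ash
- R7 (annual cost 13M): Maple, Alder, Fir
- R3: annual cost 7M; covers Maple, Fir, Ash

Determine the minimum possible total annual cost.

Choose R7 and R3: together they cover Maple, Alder, Fir, Ash — every station.
Total annual cost: 13 + 7 = 20.
No cover costs less than 20.

20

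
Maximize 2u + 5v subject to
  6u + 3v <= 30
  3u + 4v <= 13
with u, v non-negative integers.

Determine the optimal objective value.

Relaxing integrality, the LP optimum is 16.25 at (u,v) = (0, 3.25), which is not an integer point.
(u,v)=(0,3): 6·0+3·3=9≤30, 3·0+4·3=12≤13, objective 15.
(u,v)=(1,2): 6·1+3·2=12≤30, 3·1+4·2=11≤13, objective 12.
(u,v)=(0,2): 6·0+3·2=6≤30, 3·0+4·2=8≤13, objective 10.
No feasible integer point exceeds 15.

15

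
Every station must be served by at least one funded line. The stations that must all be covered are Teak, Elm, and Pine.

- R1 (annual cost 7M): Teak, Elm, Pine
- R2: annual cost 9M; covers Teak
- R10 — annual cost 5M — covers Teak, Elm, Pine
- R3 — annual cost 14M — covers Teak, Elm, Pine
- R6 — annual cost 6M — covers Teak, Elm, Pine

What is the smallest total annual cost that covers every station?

5

R10 alone covers Teak, Elm, Pine — every station.
Total annual cost: 5.
No cover costs less than 5.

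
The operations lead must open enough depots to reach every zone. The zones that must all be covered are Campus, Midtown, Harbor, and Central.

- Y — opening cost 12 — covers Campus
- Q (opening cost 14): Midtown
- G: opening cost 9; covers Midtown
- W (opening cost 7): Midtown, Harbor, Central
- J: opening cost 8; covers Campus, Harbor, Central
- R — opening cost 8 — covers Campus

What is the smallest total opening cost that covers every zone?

Choose W and J: together they cover Campus, Midtown, Harbor, Central — every zone.
Total opening cost: 7 + 8 = 15.

15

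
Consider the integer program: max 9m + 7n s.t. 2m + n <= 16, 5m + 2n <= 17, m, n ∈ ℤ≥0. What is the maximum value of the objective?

Relaxing integrality, the LP optimum is 59.50 at (m,n) = (0, 8.5), which is not an integer point.
(m,n)=(0,8): 2·0+1·8=8≤16, 5·0+2·8=16≤17, objective 56.
(m,n)=(0,7): 2·0+1·7=7≤16, 5·0+2·7=14≤17, objective 49.
No feasible integer point exceeds 56.

56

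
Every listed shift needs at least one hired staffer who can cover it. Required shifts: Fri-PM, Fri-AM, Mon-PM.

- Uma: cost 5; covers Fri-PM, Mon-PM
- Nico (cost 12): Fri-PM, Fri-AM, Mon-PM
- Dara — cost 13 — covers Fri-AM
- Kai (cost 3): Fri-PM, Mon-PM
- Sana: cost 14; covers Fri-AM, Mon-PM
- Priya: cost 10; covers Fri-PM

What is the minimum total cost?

12

This is an integer covering problem.
The greedy cost-per-new-shift heuristic would pick Kai and Nico for 15, but a cheaper cover exists.
Nico alone covers Fri-PM, Fri-AM, Mon-PM — every shift.
Total cost: 12.
No cover costs less than 12.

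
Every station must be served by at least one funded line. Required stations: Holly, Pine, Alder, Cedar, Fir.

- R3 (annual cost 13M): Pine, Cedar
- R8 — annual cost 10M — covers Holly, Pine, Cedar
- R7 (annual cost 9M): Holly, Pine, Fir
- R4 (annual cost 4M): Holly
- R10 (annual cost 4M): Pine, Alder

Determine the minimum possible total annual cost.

The greedy cost-per-new-station heuristic would pick R10, R4, R7, and R8 for 27, but a cheaper cover exists.
Choose R8, R7, and R10: together they cover Holly, Pine, Alder, Cedar, Fir — every station.
Total annual cost: 10 + 9 + 4 = 23.
No cover costs less than 23.

23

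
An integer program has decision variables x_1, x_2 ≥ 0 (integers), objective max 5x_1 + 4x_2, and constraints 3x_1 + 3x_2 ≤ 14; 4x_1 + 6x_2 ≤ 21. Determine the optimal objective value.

(x_1,x_2)=(4,0): 3·4+3·0=12≤14, 4·4+6·0=16≤21, objective 20.
(x_1,x_2)=(3,1): 3·3+3·1=12≤14, 4·3+6·1=18≤21, objective 19.
(x_1,x_2)=(3,0): 3·3+3·0=9≤14, 4·3+6·0=12≤21, objective 15.
Maximum is 20 at (x_1,x_2)=(4,0).

20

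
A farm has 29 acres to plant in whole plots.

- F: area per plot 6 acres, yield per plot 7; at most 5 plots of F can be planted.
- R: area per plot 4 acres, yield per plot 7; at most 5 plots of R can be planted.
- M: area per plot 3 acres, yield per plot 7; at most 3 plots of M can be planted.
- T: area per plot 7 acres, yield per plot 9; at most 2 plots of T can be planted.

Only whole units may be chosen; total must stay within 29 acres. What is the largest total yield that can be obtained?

56

This is a bounded integer knapsack.
M has the best ratio (7/3); taking only M gives at most 3×7 = 21 (stopped by the supply cap of 3).
Mixing does better — 5×R and 3×M: area 29 ≤ 29, yield 5·7 + 3·7 = 56.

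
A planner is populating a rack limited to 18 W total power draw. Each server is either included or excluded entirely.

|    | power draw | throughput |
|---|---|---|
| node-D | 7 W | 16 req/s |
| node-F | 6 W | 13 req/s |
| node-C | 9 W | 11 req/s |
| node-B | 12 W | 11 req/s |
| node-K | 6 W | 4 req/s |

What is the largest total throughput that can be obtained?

29

Take node-D and node-F: power draw 7 + 6 = 13 ≤ 18, throughput 16 + 13 = 29.
No other feasible combination does better.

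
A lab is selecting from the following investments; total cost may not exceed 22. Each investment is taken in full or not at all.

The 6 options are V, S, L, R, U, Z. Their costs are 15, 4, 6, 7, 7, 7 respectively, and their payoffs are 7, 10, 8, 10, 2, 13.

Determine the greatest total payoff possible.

33

This is an integer program with binary decision variables.
Take S, R, and Z: cost 4 + 7 + 7 = 18 ≤ 22, payoff 10 + 10 + 13 = 33.
No other feasible combination does better.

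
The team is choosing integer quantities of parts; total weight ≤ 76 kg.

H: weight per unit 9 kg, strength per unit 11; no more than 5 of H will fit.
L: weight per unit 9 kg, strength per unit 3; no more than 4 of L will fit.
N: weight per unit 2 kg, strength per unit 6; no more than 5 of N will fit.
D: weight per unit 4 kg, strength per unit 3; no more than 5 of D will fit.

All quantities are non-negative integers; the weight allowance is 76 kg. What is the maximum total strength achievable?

N has the best ratio (6/2); taking only N gives at most 5×6 = 30 (stopped by the supply cap of 5).
Mixing does better — 5×H, 5×N, and 5×D: weight 75 ≤ 76, strength 5·11 + 5·6 + 5·3 = 100.

100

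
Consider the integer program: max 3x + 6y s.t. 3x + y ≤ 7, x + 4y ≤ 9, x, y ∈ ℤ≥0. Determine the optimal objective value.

15

Relaxing integrality, the LP optimum is 16.09 at (x,y) = (1.73, 1.82), which is not an integer point.
(x,y)=(1,2): 3·1+1·2=5≤7, 1·1+4·2=9≤9, objective 15.
(x,y)=(2,1): 3·2+1·1=7≤7, 1·2+4·1=6≤9, objective 12.
(x,y)=(0,2): 3·0+1·2=2≤7, 1·0+4·2=8≤9, objective 12.
The best lattice point is (1,2), giving 15.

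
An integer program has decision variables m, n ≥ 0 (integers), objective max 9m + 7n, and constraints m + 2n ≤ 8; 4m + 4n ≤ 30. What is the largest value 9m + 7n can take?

Relaxing integrality, the LP optimum is 67.50 at (m,n) = (7.5, 0), which is not an integer point.
(m,n)=(7,0): 1·7+2·0=7≤8, 4·7+4·0=28≤30, objective 63.
(m,n)=(6,1): 1·6+2·1=8≤8, 4·6+4·1=28≤30, objective 61.
(m,n)=(6,0): 1·6+2·0=6≤8, 4·6+4·0=24≤30, objective 54.
Maximum is 63 at (m,n)=(7,0).

63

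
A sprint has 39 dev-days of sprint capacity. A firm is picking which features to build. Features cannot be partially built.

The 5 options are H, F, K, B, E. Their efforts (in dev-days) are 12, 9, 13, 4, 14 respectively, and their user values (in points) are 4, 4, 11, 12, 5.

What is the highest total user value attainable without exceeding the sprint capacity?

31

Allowing fractional choices, the relaxed optimum would be about 31.6, but features are indivisible.
K + B + E: effort 13 + 4 + 14 = 31 ≤ 39, user value 11 + 12 + 5 = 28.
H + F + K + B: effort 12 + 9 + 13 + 4 = 38 ≤ 39, user value 4 + 4 + 11 + 12 = 31.
Best is H, F, K, and B with total user value 31.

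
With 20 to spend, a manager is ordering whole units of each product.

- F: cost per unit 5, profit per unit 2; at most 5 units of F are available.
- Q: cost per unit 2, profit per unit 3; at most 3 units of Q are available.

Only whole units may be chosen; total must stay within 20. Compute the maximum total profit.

Take 2×F and 3×Q: cost 16 ≤ 20, profit 2·2 + 3·3 = 13.
Q has the best ratio (3/2) and is taken to its limit of 3; remaining capacity is filled optimally with the others.

13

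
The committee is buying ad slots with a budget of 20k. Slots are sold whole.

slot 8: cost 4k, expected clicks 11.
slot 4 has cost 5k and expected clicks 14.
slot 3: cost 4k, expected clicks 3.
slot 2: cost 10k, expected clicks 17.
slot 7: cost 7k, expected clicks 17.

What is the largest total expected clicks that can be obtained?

45

Take slot 8, slot 4, slot 3, and slot 7: cost 4 + 5 + 4 + 7 = 20 ≤ 20, expected clicks 11 + 14 + 3 + 17 = 45.
No other feasible combination does better.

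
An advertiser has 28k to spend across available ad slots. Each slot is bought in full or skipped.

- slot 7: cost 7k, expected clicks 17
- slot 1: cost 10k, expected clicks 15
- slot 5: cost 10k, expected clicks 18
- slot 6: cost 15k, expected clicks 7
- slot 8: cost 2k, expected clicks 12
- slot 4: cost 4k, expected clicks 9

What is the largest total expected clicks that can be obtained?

Allowing fractional choices, the relaxed optimum would be about 63.5, but ad slots are indivisible.
slot 7 + slot 5 + slot 8 + slot 4: cost 7 + 10 + 2 + 4 = 23 ≤ 28, expected clicks 17 + 18 + 12 + 9 = 56.
slot 1 + slot 5 + slot 8 + slot 4: cost 10 + 10 + 2 + 4 = 26 ≤ 28, expected clicks 15 + 18 + 12 + 9 = 54.
Best is slot 7, slot 5, slot 8, and slot 4 with total expected clicks 56.

56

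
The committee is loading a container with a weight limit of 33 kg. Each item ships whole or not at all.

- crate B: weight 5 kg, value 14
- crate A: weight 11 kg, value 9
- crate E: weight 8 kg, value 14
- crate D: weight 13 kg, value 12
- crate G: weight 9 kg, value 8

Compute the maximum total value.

This is a 0-1 knapsack instance.
Take crate B, crate A, crate E, and crate G: weight 5 + 11 + 8 + 9 = 33 ≤ 33, value 14 + 9 + 14 + 8 = 45.
No other feasible combination does better.

45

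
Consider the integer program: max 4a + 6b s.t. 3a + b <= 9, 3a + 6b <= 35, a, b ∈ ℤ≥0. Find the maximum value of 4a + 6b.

34

(a,b)=(1,5): 3·1+1·5=8≤9, 3·1+6·5=33≤35, objective 34.
(a,b)=(0,5): 3·0+1·5=5≤9, 3·0+6·5=30≤35, objective 30.
(a,b)=(1,4): 3·1+1·4=7≤9, 3·1+6·4=27≤35, objective 28.
The best lattice point is (1,5), giving 34.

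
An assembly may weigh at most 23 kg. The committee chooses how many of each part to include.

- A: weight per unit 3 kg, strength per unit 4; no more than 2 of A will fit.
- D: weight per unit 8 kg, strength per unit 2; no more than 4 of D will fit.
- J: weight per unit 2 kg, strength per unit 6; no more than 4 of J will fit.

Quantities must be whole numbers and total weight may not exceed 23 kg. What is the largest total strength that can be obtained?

34

This is a bounded integer knapsack.
2×A, 1×D, and 4×J: weight 22 ≤ 23, strength 2·4 + 1·2 + 4·6 = 34.
2×A and 4×J: weight 14 ≤ 23, strength 2·4 + 4·6 = 32.
Best is 34.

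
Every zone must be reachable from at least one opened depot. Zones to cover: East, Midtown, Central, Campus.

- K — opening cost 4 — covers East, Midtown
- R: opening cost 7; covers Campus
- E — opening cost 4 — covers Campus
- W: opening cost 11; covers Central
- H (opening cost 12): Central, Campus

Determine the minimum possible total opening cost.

The greedy cost-per-new-zone heuristic would pick K, E, and W for 19, but a cheaper cover exists.
Choose K and H: together they cover East, Midtown, Central, Campus — every zone.
Total opening cost: 4 + 12 = 16.
No cover costs less than 16.

16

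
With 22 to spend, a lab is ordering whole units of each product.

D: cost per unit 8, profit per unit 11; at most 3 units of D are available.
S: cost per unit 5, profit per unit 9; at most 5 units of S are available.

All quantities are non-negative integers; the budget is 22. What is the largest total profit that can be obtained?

Take 4×S: cost 20 ≤ 22, profit 4·9 = 36.
No other integer combination yields more.

36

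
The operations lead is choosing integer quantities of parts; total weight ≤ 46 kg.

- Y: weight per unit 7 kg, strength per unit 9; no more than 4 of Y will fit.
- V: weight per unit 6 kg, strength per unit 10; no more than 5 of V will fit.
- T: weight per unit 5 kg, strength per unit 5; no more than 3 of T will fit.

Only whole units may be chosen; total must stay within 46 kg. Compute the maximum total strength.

Take 2×Y and 5×V: weight 44 ≤ 46, strength 2·9 + 5·10 = 68.
V has the best ratio (10/6) and is taken to its limit of 5; remaining capacity is filled optimally with the others.

68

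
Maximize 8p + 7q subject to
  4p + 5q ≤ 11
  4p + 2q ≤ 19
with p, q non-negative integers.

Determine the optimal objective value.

16

The continuous relaxation peaks at (2.75, 0) with value 22.00; rounding to a feasible lattice point costs some objective.
(p,q)=(2,0): 4·2+5·0=8≤11, 4·2+2·0=8≤19, objective 16.
(p,q)=(1,1): 4·1+5·1=9≤11, 4·1+2·1=6≤19, objective 15.
(p,q)=(1,0): 4·1+5·0=4≤11, 4·1+2·0=4≤19, objective 8.
No feasible integer point exceeds 16.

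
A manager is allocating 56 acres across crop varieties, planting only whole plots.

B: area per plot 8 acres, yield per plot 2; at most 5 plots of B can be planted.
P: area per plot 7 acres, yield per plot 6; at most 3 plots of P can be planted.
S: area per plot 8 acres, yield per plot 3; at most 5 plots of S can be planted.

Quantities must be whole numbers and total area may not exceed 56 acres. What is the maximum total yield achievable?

30

Take 3×P and 4×S: area 53 ≤ 56, yield 3·6 + 4·3 = 30.
P has the best ratio (6/7) and is taken to its limit of 3; remaining capacity is filled optimally with the others.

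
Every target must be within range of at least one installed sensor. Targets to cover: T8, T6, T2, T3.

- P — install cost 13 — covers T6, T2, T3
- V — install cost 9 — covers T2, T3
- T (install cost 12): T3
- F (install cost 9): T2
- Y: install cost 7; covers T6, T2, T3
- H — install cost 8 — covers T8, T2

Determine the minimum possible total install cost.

This is a weighted set-cover instance.
Choose Y and H: together they cover T8, T6, T2, T3 — every target.
Total install cost: 7 + 8 = 15.

15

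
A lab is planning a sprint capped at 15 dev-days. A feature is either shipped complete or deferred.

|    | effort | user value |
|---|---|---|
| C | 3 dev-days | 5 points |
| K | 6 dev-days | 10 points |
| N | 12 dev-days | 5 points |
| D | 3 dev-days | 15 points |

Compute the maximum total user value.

K + D: effort 6 + 3 = 9 ≤ 15, user value 10 + 15 = 25.
C + D: effort 3 + 3 = 6 ≤ 15, user value 5 + 15 = 20.
C + K + D: effort 3 + 6 + 3 = 12 ≤ 15, user value 5 + 10 + 15 = 30.
Best is C, K, and D with total user value 30.

30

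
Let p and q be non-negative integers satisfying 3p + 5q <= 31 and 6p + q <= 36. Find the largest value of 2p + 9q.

54

The continuous relaxation peaks at (0, 6.2) with value 55.80; rounding to a feasible lattice point costs some objective.
(p,q)=(0,6) is feasible, giving 54.
(p,q)=(1,5) is feasible, giving 47.
(p,q)=(0,5) is feasible, giving 45.
The best lattice point is (0,6), giving 54.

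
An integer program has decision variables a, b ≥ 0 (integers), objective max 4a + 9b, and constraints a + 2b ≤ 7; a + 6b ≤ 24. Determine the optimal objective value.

The continuous relaxation peaks at (0, 3.5) with value 31.50; rounding to a feasible lattice point costs some objective.
(a,b)=(1,3): 1·1+2·3=7≤7, 1·1+6·3=19≤24, objective 31.
(a,b)=(0,3): 1·0+2·3=6≤7, 1·0+6·3=18≤24, objective 27.
(a,b)=(2,2): 1·2+2·2=6≤7, 1·2+6·2=14≤24, objective 26.
No feasible integer point exceeds 31.

31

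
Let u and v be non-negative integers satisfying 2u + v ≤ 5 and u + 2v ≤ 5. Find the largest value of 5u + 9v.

(u,v)=(1,2): 2·1+1·2=4≤5, 1·1+2·2=5≤5, objective 23.
(u,v)=(2,1): 2·2+1·1=5≤5, 1·2+2·1=4≤5, objective 19.
(u,v)=(0,2): 2·0+1·2=2≤5, 1·0+2·2=4≤5, objective 18.
The best lattice point is (1,2), giving 23.

23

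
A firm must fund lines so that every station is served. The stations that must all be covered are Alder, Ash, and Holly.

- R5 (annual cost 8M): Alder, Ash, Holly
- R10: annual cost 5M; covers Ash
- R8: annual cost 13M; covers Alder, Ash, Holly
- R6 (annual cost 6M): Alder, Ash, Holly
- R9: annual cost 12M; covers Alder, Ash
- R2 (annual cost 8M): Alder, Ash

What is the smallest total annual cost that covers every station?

R6 alone covers Alder, Ash, Holly — every station.
Total annual cost: 6.
No cover costs less than 6.

6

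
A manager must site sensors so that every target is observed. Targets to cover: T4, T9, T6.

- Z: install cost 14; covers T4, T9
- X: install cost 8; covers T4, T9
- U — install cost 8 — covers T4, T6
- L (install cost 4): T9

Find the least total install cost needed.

12

This is an integer covering problem.
The greedy cost-per-new-target heuristic would pick X and U for 16, but a cheaper cover exists.
Choose U and L: together they cover T4, T9, T6 — every target.
Total install cost: 8 + 4 = 12.
No cover costs less than 12.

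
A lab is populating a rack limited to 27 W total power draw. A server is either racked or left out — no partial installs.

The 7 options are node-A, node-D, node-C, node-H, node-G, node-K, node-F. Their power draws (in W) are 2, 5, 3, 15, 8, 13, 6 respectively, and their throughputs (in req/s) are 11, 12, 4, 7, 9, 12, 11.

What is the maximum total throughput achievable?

Allowing fractional choices, the relaxed optimum would be about 49.8, but servers are indivisible.
node-A + node-D + node-C + node-G + node-F: power draw 2 + 5 + 3 + 8 + 6 = 24 ≤ 27, throughput 11 + 12 + 4 + 9 + 11 = 47.
node-A + node-D + node-K + node-F: power draw 2 + 5 + 13 + 6 = 26 ≤ 27, throughput 11 + 12 + 12 + 11 = 46.
Best is node-A, node-D, node-C, node-G, and node-F with total throughput 47.

47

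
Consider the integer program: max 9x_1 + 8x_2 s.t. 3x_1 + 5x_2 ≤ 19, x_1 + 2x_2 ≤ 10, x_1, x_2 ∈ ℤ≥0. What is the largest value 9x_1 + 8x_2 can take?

Relaxing integrality, the LP optimum is 57.00 at (x_1,x_2) = (6.33, 0), which is not an integer point.
(x_1,x_2)=(6,0): 3·6+5·0=18≤19, 1·6+2·0=6≤10, objective 54.
(x_1,x_2)=(5,0): 3·5+5·0=15≤19, 1·5+2·0=5≤10, objective 45.
The best lattice point is (6,0), giving 54.

54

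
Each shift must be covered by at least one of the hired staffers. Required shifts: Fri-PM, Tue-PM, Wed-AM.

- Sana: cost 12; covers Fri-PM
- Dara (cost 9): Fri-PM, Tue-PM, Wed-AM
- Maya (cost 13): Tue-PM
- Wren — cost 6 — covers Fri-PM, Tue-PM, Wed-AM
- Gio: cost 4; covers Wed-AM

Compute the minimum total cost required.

6

Wren alone covers Fri-PM, Tue-PM, Wed-AM — every shift.
Total cost: 6.
No cover costs less than 6.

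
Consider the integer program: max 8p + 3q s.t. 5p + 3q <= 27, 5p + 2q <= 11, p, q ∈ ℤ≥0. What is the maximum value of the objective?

Relaxing integrality, the LP optimum is 17.60 at (p,q) = (2.2, 0), which is not an integer point.
(p,q)=(1,3): 5·1+3·3=14≤27, 5·1+2·3=11≤11, objective 17.
(p,q)=(2,0): 5·2+3·0=10≤27, 5·2+2·0=10≤11, objective 16.
(p,q)=(1,2): 5·1+3·2=11≤27, 5·1+2·2=9≤11, objective 14.
The best lattice point is (1,3), giving 17.

17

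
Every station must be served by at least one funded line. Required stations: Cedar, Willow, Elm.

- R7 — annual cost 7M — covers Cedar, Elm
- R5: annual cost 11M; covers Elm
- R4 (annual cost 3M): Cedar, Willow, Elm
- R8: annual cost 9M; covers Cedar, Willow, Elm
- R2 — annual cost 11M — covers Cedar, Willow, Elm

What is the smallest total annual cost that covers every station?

R4 alone covers Cedar, Willow, Elm — every station.
Total annual cost: 3.
No cover costs less than 3.

3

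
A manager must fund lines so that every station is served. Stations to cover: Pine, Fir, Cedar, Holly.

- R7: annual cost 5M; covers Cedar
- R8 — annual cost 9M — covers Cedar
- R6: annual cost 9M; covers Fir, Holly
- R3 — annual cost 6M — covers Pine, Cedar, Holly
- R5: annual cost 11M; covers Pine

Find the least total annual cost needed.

This is an integer covering problem.
Choose R6 and R3: together they cover Pine, Fir, Cedar, Holly — every station.
Total annual cost: 9 + 6 = 15.
No cover costs less than 15.

15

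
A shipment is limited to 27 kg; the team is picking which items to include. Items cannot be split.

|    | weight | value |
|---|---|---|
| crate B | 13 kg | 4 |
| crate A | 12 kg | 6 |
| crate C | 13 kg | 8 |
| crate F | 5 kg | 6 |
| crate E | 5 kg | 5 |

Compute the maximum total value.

19

crate B + crate F + crate E: weight 13 + 5 + 5 = 23 ≤ 27, value 4 + 6 + 5 = 15.
crate A + crate F + crate E: weight 12 + 5 + 5 = 22 ≤ 27, value 6 + 6 + 5 = 17.
crate C + crate F + crate E: weight 13 + 5 + 5 = 23 ≤ 27, value 8 + 6 + 5 = 19.
Best is crate C, crate F, and crate E with total value 19.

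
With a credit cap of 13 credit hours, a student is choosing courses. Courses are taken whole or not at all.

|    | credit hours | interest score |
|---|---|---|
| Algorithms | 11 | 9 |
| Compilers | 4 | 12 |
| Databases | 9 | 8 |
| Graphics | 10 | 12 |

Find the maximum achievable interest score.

Allowing fractional choices, the relaxed optimum would be about 22.8, but courses are indivisible.
Compilers: credit hours 4 ≤ 13, interest score 12.
Compilers + Databases: credit hours 4 + 9 = 13 ≤ 13, interest score 12 + 8 = 20.
Best is Compilers and Databases with total interest score 20.

20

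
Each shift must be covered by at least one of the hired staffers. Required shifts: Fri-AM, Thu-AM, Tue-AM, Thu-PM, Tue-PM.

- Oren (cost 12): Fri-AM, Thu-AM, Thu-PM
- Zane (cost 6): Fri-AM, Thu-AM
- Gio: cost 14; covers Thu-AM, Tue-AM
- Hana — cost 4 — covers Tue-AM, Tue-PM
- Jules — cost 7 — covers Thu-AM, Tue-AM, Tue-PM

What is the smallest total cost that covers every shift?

16

The greedy cost-per-new-shift heuristic would pick Hana, Zane, and Oren for 22, but a cheaper cover exists.
Choose Oren and Hana: together they cover Fri-AM, Thu-AM, Tue-AM, Thu-PM, Tue-PM — every shift.
Total cost: 12 + 4 = 16.
No cover costs less than 16.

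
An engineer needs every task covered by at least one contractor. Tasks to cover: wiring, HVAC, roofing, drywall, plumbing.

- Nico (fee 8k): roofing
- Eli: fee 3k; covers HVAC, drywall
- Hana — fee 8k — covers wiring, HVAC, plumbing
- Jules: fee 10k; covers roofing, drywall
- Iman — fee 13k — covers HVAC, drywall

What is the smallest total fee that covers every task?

This is a weighted set-cover instance.
Choose Hana and Jules: together they cover wiring, HVAC, roofing, drywall, plumbing — every task.
Total fee: 8 + 10 = 18.

18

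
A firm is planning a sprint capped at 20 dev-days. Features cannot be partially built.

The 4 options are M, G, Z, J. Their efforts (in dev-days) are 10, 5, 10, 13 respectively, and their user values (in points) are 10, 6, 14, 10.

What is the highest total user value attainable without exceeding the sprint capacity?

24

This is a 0-1 knapsack instance.
M + Z: effort 10 + 10 = 20 ≤ 20, user value 10 + 14 = 24.
G + Z: effort 5 + 10 = 15 ≤ 20, user value 6 + 14 = 20.
M + G: effort 10 + 5 = 15 ≤ 20, user value 10 + 6 = 16.
Best is M and Z with total user value 24.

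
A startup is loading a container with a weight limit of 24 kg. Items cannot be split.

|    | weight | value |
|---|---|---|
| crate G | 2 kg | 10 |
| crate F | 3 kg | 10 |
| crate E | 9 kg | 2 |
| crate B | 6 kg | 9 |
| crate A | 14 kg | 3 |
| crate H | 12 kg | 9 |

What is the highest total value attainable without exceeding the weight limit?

Allowing fractional choices, the relaxed optimum would be about 38.2, but items are indivisible.
crate G + crate F + crate B: weight 2 + 3 + 6 = 11 ≤ 24, value 10 + 10 + 9 = 29.
crate G + crate F + crate B + crate H: weight 2 + 3 + 6 + 12 = 23 ≤ 24, value 10 + 10 + 9 + 9 = 38.
crate G + crate F + crate E + crate B: weight 2 + 3 + 9 + 6 = 20 ≤ 24, value 10 + 10 + 2 + 9 = 31.
Best is crate G, crate F, crate B, and crate H with total value 38.

38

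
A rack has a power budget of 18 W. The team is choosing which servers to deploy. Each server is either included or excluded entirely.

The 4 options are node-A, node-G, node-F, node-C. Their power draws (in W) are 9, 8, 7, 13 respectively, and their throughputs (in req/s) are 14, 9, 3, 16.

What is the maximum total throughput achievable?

23

This is an integer program with binary decision variables.
Take node-A and node-G: power draw 9 + 8 = 17 ≤ 18, throughput 14 + 9 = 23.
No other feasible combination does better.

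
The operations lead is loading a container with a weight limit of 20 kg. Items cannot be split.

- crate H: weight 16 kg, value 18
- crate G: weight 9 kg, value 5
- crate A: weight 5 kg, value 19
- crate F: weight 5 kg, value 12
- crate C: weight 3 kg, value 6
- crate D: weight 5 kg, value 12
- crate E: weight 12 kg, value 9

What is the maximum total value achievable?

49

This is a 0-1 knapsack instance.
Allowing fractional choices, the relaxed optimum would be about 51.2, but items are indivisible.
crate A + crate F + crate C: weight 5 + 5 + 3 = 13 ≤ 20, value 19 + 12 + 6 = 37.
crate A + crate F + crate D: weight 5 + 5 + 5 = 15 ≤ 20, value 19 + 12 + 12 = 43.
crate A + crate F + crate C + crate D: weight 5 + 5 + 3 + 5 = 18 ≤ 20, value 19 + 12 + 6 + 12 = 49.
Best is crate A, crate F, crate C, and crate D with total value 49.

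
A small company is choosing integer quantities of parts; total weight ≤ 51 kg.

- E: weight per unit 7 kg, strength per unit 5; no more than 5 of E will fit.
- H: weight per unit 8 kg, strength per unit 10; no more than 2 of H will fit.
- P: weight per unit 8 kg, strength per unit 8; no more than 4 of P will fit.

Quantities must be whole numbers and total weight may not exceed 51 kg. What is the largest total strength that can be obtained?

52

H has the best ratio (10/8); taking only H gives at most 2×10 = 20 (stopped by the supply cap of 2).
Mixing does better — 2×H and 4×P: weight 48 ≤ 51, strength 2·10 + 4·8 = 52.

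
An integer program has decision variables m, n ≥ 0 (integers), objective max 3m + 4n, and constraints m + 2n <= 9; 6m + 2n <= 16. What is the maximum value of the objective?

Relaxing integrality, the LP optimum is 19.40 at (m,n) = (1.4, 3.8), which is not an integer point.
(m,n)=(1,4): 1·1+2·4=9≤9, 6·1+2·4=14≤16, objective 19.
(m,n)=(0,4): 1·0+2·4=8≤9, 6·0+2·4=8≤16, objective 16.
(m,n)=(1,3): 1·1+2·3=7≤9, 6·1+2·3=12≤16, objective 15.
(m,n)=(2,2): 1·2+2·2=6≤9, 6·2+2·2=16≤16, objective 14.
No feasible integer point exceeds 19.

19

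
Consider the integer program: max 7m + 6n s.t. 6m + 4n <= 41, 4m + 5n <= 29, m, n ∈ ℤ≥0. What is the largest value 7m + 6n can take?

48

Relaxing integrality, the LP optimum is 48.79 at (m,n) = (6.36, 0.714), which is not an integer point.
(m,n)=(6,1): 6·6+4·1=40≤41, 4·6+5·1=29≤29, objective 48.
(m,n)=(6,0): 6·6+4·0=36≤41, 4·6+5·0=24≤29, objective 42.
(m,n)=(5,1): 6·5+4·1=34≤41, 4·5+5·1=25≤29, objective 41.
(m,n)=(5,0): 6·5+4·0=30≤41, 4·5+5·0=20≤29, objective 35.
No feasible integer point exceeds 48.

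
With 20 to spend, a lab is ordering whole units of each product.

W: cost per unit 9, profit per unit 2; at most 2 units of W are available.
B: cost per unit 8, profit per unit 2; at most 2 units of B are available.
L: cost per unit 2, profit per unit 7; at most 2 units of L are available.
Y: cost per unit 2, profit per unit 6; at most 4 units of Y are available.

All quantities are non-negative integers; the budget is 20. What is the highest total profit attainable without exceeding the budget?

40

Take 1×B, 2×L, and 4×Y: cost 20 ≤ 20, profit 1·2 + 2·7 + 4·6 = 40.
L has the best ratio (7/2) and is taken to its limit of 2; remaining capacity is filled optimally with the others.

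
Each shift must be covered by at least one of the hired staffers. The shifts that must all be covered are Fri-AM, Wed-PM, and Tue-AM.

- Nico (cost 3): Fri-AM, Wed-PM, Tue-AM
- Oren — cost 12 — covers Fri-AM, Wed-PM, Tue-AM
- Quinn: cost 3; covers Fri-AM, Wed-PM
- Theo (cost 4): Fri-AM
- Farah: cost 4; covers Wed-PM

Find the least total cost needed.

3

Nico alone covers Fri-AM, Wed-PM, Tue-AM — every shift.
Total cost: 3.
No cover costs less than 3.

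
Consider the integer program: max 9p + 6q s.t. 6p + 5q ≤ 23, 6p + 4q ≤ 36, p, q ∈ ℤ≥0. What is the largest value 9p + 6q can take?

33

Relaxing integrality, the LP optimum is 34.50 at (p,q) = (3.83, 0), which is not an integer point.
(p,q)=(3,1): 6·3+5·1=23≤23, 6·3+4·1=22≤36, objective 33.
(p,q)=(2,2): 6·2+5·2=22≤23, 6·2+4·2=20≤36, objective 30.
(p,q)=(3,0): 6·3+5·0=18≤23, 6·3+4·0=18≤36, objective 27.
No feasible integer point exceeds 33.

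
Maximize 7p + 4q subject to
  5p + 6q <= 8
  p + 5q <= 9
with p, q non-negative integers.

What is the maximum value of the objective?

(p,q)=(1,0): 5·1+6·0=5≤8, 1·1+5·0=1≤9, objective 7.
(p,q)=(0,1): 5·0+6·1=6≤8, 1·0+5·1=5≤9, objective 4.
(p,q)=(0,0): 5·0+6·0=0≤8, 1·0+5·0=0≤9, objective 0.
The best lattice point is (1,0), giving 7.

7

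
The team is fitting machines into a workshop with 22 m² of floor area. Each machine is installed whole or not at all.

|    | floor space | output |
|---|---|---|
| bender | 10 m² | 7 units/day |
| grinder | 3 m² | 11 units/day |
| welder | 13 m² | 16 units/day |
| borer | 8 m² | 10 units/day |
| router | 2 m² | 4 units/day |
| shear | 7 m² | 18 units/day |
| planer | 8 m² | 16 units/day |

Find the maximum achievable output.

Allowing fractional choices, the relaxed optimum would be about 51.5, but machines are indivisible.
grinder + router + shear + planer: floor space 3 + 2 + 7 + 8 = 20 ≤ 22, output 11 + 4 + 18 + 16 = 49.
grinder + shear + planer: floor space 3 + 7 + 8 = 18 ≤ 22, output 11 + 18 + 16 = 45.
Best is grinder, router, shear, and planer with total output 49.

49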